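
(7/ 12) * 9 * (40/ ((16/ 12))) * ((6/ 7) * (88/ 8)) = 1485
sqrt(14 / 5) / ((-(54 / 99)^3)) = -10.31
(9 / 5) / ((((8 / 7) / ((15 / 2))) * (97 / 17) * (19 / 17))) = 54621 / 29488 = 1.85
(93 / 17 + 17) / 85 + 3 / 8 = 0.64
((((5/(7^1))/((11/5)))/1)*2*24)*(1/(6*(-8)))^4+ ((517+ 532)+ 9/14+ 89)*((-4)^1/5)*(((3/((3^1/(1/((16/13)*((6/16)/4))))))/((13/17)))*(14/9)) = -683762286467/42577920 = -16059.08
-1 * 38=-38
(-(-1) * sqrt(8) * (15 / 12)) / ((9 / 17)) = 85 * sqrt(2) / 18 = 6.68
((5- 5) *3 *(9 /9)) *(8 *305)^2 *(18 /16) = 0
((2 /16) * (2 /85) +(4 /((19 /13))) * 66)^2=1361653276201 /41731600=32628.83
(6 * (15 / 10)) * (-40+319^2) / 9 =101721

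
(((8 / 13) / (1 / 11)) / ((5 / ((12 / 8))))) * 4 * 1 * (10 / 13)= 1056 / 169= 6.25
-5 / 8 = -0.62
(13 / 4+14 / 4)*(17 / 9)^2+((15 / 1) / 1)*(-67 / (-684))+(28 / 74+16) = 58955 / 1406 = 41.93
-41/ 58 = -0.71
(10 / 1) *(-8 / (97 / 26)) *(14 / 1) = -29120 / 97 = -300.21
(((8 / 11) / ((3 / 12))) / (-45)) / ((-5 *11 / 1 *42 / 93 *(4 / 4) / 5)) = 496 / 38115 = 0.01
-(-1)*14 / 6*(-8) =-56 / 3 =-18.67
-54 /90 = -3 /5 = -0.60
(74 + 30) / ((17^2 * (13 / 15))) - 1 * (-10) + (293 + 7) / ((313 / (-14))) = -3.00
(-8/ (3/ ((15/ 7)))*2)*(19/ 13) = -1520/ 91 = -16.70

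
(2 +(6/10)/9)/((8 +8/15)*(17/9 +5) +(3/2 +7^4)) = 18/21437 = 0.00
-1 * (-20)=20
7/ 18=0.39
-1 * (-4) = 4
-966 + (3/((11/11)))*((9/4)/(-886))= -3423531/3544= -966.01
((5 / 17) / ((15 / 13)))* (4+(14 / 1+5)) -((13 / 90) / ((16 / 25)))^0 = 248 / 51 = 4.86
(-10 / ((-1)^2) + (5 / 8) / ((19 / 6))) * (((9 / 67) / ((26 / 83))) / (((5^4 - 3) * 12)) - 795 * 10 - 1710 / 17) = 441907458873615 / 5599652032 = 78916.95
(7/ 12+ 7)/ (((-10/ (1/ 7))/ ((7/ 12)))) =-91/ 1440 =-0.06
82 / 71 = 1.15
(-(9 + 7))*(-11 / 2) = 88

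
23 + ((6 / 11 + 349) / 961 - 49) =-271001 / 10571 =-25.64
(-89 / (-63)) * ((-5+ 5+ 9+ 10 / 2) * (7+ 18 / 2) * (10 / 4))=7120 / 9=791.11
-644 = -644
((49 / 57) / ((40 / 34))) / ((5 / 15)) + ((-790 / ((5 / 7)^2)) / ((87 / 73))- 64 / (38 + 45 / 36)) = -1348129225 / 1038084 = -1298.67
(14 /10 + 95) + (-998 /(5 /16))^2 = 10199177.36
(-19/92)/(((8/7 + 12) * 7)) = -19/8464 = -0.00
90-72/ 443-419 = -145819/ 443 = -329.16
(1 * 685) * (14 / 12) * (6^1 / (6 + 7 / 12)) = 57540 / 79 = 728.35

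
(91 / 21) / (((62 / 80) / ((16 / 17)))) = 8320 / 1581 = 5.26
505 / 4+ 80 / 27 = 13955 / 108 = 129.21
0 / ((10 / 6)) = 0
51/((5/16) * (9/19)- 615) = -304/3665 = -0.08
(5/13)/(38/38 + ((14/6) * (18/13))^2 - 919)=-65/153378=-0.00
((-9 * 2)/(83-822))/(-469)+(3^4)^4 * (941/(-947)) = -14039349319519497/328221677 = -42773985.70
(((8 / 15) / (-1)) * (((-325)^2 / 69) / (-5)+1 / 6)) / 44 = 42227 / 11385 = 3.71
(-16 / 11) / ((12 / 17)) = -68 / 33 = -2.06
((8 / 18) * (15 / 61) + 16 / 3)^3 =36594368 / 226981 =161.22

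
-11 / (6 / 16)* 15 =-440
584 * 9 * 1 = 5256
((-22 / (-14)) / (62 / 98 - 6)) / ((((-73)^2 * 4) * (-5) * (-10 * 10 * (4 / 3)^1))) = -231 / 11212216000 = -0.00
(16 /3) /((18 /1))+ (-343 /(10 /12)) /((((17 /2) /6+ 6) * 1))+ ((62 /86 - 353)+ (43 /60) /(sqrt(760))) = -210522196 /516645+ 43 * sqrt(190) /22800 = -407.45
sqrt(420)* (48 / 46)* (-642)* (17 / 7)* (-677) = 354661344* sqrt(105) / 161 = 22572654.23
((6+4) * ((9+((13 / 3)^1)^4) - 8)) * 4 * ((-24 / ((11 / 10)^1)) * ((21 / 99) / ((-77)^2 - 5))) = -160395200 / 14515281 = -11.05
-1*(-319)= 319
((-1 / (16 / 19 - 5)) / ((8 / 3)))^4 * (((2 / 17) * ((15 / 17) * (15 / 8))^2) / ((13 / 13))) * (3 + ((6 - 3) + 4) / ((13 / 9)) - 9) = -8015963259375 / 326068171360043008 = -0.00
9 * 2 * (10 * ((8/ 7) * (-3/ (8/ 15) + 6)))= 540/ 7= 77.14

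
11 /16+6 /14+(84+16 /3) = 30391 /336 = 90.45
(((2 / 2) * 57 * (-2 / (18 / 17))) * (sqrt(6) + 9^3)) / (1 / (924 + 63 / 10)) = -730183167 / 10 - 1001623 * sqrt(6) / 10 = -73263663.23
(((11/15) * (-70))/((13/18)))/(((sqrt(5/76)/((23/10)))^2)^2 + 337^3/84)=-7840970199216/50263369738439689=-0.00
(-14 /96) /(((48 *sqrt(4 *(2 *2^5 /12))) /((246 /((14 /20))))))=-205 *sqrt(3) /1536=-0.23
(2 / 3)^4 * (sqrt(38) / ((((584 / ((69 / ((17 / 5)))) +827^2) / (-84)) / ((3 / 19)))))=-51520 * sqrt(38) / 13450029681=-0.00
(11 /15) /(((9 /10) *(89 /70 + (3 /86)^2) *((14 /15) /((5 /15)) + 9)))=28474600 /524793141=0.05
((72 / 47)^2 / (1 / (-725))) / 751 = -3758400 / 1658959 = -2.27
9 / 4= 2.25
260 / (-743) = -260 / 743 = -0.35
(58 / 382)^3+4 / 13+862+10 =79015974197 / 90582323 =872.31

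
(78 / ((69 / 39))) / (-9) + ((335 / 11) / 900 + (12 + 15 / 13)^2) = 1294195049 / 7696260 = 168.16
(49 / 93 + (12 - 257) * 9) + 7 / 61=-12505325 / 5673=-2204.36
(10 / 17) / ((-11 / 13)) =-130 / 187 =-0.70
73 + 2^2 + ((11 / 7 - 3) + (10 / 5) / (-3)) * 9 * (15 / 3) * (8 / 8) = -121 / 7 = -17.29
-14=-14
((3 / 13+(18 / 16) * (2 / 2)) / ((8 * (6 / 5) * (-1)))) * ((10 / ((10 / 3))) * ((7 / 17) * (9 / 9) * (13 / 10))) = -987 / 4352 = -0.23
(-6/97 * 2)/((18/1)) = -2/291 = -0.01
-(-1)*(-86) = -86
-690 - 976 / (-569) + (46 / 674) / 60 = -7918826393 / 11505180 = -688.28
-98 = -98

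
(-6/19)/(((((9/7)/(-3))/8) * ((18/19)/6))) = 112/3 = 37.33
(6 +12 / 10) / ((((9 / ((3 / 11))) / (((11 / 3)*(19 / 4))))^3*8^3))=6859 / 3317760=0.00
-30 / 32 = -15 / 16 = -0.94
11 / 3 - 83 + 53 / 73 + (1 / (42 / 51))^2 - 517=-25502557 / 42924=-594.13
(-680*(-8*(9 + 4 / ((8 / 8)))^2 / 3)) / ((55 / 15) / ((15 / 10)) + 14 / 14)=88970.32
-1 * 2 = -2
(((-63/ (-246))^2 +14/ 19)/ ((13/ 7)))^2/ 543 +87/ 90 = 2413954476505111/ 2496306429253520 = 0.97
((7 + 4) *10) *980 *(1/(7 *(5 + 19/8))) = 123200/59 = 2088.14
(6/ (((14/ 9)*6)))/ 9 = 1/ 14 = 0.07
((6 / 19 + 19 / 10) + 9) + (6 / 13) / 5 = 11.31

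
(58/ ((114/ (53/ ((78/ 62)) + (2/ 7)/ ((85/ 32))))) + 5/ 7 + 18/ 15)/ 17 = 30954346/ 22485645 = 1.38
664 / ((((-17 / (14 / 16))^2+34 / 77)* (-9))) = -178948 / 916623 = -0.20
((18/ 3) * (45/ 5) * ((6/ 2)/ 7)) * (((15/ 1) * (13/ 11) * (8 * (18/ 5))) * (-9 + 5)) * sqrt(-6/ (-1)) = -3639168 * sqrt(6)/ 77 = -115767.59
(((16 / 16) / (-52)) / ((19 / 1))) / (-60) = 1 / 59280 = 0.00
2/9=0.22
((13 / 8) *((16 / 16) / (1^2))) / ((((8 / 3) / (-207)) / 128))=-16146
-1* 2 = -2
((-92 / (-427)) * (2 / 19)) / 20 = 46 / 40565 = 0.00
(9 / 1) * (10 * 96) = 8640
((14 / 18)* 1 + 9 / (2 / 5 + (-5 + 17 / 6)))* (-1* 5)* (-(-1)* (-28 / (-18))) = 144130 / 4293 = 33.57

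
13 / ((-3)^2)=13 / 9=1.44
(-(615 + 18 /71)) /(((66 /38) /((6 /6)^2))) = -354.24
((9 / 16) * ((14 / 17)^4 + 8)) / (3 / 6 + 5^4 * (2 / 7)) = 5564349 / 209387147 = 0.03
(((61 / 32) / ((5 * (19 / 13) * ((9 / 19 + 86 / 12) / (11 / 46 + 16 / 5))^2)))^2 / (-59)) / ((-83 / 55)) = 468544139299992548331 / 14934041086555012073600000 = 0.00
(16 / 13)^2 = 256 / 169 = 1.51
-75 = -75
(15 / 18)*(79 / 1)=395 / 6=65.83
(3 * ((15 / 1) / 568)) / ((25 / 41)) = 369 / 2840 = 0.13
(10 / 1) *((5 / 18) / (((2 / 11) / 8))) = 1100 / 9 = 122.22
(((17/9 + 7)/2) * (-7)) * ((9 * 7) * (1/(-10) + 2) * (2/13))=-7448/13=-572.92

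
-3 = -3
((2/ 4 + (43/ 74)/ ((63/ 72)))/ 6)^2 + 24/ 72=1194499/ 3219888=0.37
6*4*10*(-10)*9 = -21600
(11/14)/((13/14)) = 11/13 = 0.85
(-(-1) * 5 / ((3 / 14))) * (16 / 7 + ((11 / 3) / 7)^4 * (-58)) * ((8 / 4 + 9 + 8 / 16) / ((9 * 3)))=-46534750 / 2250423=-20.68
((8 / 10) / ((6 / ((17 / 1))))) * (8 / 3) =6.04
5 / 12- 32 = -379 / 12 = -31.58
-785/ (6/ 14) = -5495/ 3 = -1831.67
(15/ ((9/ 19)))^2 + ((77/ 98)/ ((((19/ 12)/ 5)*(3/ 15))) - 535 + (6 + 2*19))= 627448/ 1197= 524.18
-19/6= -3.17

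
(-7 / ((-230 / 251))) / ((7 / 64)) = 8032 / 115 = 69.84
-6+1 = -5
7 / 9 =0.78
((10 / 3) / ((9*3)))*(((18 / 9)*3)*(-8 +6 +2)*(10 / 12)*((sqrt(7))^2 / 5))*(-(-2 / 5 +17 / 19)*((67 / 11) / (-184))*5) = 0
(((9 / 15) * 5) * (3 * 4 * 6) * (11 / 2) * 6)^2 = 50808384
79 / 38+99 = 3841 / 38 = 101.08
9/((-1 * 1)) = -9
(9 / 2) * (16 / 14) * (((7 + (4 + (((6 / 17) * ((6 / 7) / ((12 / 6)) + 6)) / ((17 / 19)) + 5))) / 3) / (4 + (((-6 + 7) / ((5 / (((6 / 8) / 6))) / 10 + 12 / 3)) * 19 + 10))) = 3599808 / 1855091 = 1.94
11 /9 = 1.22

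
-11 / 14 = -0.79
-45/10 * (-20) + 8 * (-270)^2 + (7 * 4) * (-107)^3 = -33717914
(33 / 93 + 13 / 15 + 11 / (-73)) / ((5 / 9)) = 109047 / 56575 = 1.93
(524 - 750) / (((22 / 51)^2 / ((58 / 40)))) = -8523477 / 4840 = -1761.05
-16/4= -4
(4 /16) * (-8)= -2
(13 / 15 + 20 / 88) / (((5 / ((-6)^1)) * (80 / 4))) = -361 / 5500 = -0.07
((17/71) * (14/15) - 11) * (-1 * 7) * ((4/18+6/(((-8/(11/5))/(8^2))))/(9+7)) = -190483769/383400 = -496.83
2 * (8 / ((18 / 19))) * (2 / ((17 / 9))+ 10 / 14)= 32072 / 1071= 29.95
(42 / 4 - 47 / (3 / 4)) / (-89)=313 / 534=0.59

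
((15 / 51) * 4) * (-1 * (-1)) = 20 / 17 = 1.18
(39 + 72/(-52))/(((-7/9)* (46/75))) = -330075/4186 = -78.85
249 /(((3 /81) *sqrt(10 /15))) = 8233.96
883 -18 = 865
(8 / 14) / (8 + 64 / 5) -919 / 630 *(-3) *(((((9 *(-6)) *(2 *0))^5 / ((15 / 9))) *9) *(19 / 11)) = 0.03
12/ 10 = 6/ 5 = 1.20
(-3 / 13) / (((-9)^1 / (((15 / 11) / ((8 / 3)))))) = 0.01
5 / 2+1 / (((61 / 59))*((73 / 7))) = 23091 / 8906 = 2.59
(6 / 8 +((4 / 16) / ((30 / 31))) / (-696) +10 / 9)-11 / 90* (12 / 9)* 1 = 85079 / 50112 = 1.70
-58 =-58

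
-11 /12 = -0.92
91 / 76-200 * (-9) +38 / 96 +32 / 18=4934023 / 2736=1803.37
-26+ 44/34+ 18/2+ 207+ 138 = 5598/17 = 329.29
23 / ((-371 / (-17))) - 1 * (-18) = 7069 / 371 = 19.05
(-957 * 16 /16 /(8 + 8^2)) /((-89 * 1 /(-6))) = -319 /356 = -0.90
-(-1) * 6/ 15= 2/ 5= 0.40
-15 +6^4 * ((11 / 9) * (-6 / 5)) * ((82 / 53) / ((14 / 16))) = -6262449 / 1855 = -3375.98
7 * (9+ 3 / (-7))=60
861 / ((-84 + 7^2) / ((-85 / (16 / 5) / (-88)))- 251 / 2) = -3.57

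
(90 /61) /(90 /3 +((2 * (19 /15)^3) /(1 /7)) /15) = 2278125 /49250668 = 0.05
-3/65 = -0.05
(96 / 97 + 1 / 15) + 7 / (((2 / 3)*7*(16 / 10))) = 46417 / 23280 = 1.99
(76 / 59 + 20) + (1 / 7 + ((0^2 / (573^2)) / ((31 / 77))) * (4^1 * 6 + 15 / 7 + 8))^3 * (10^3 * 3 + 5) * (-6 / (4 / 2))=-101077 / 20237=-4.99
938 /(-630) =-67 /45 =-1.49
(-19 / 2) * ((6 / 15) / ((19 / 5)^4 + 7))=-2375 / 134696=-0.02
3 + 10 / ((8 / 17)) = 97 / 4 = 24.25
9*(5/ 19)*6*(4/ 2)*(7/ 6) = 630/ 19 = 33.16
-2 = -2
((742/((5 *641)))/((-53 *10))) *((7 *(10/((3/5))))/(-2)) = 0.03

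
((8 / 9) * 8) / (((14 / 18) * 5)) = 64 / 35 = 1.83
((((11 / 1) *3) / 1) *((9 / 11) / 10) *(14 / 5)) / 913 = 189 / 22825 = 0.01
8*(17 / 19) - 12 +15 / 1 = 10.16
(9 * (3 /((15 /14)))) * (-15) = -378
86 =86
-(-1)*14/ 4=3.50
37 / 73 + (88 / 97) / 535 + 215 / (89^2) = 16074607444 / 30007401535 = 0.54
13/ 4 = 3.25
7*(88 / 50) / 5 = 2.46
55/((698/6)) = 165/349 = 0.47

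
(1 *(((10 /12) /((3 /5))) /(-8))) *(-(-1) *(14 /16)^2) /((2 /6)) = -0.40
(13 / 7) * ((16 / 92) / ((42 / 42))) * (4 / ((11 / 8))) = 1664 / 1771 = 0.94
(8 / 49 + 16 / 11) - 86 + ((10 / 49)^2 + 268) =4850630 / 26411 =183.66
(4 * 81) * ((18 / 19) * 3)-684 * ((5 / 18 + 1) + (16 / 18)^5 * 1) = -41477702 / 124659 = -332.73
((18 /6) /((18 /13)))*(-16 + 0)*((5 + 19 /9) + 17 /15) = -38584 /135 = -285.81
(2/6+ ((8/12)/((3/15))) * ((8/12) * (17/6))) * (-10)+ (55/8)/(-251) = -3595805/54216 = -66.32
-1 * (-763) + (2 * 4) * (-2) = 747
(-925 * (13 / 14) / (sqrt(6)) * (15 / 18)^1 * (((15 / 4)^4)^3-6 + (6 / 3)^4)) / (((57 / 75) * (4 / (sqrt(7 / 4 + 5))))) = -195025216324373703125 * sqrt(2) / 142807662592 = -1931320077.12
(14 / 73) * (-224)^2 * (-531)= -373008384 / 73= -5109703.89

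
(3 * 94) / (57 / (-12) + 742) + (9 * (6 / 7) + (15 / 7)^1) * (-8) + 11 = -464293 / 6881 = -67.47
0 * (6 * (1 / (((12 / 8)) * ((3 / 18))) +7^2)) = 0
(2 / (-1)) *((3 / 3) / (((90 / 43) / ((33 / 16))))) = -473 / 240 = -1.97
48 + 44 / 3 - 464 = -1204 / 3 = -401.33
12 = 12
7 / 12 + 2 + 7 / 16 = 145 / 48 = 3.02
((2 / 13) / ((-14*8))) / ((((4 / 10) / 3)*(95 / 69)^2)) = -14283 / 2628080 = -0.01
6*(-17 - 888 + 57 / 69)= -124776 / 23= -5425.04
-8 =-8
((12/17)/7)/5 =0.02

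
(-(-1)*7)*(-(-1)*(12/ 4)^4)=567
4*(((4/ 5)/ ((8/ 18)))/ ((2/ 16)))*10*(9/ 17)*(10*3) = 9148.24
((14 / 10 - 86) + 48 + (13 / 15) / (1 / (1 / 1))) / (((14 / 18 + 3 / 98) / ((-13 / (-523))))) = -2048592 / 1864495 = -1.10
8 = 8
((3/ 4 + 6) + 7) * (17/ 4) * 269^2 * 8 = 67657535/ 2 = 33828767.50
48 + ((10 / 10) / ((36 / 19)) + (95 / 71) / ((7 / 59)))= 1070039 / 17892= 59.81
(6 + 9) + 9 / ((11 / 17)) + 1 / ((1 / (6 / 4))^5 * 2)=23025 / 704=32.71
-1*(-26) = 26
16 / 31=0.52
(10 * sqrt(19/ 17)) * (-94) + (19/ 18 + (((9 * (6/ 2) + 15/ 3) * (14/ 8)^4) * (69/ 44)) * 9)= 13422533/ 3168 -940 * sqrt(323)/ 17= 3243.15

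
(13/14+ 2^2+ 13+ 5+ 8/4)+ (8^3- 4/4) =7503/14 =535.93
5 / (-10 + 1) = -5 / 9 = -0.56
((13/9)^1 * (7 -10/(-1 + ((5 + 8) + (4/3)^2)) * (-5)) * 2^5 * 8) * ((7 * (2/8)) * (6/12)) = 959504/279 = 3439.08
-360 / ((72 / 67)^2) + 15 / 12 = -22355 / 72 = -310.49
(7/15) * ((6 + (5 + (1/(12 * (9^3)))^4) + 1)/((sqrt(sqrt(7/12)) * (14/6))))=70277506421640193 * sqrt(2) * 3^(1/4) * 7^(3/4)/204976060396450560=2.75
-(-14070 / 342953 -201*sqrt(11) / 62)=14070 / 342953 + 201*sqrt(11) / 62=10.79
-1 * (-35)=35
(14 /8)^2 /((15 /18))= 147 /40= 3.68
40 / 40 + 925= 926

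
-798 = -798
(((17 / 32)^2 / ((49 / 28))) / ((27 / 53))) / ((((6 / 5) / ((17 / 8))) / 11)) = 14321395 / 2322432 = 6.17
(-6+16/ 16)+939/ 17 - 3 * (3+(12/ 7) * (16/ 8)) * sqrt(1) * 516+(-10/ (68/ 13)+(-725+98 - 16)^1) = -2509973/ 238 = -10546.11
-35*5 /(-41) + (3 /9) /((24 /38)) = 7079 /1476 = 4.80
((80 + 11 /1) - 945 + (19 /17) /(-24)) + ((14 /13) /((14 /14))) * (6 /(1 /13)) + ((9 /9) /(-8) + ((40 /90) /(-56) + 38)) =-3136657 /4284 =-732.18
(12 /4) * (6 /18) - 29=-28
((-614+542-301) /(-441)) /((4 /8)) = 746 /441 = 1.69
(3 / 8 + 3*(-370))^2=78801129 / 64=1231267.64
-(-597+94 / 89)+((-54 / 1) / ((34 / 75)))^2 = 380283896 / 25721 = 14784.96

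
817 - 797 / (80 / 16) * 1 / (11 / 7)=39356 / 55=715.56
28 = 28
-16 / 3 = -5.33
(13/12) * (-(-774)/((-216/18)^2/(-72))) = -1677/4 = -419.25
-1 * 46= -46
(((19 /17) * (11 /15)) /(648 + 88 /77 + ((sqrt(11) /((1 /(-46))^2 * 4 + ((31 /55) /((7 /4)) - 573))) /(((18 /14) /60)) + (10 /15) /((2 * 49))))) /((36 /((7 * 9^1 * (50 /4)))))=60339398825182897 * sqrt(11) /17403581442754823541010 + 240335565185836799518 /8701790721377411770505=0.03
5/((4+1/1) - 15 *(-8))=0.04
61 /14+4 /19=1215 /266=4.57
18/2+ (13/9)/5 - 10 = -32/45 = -0.71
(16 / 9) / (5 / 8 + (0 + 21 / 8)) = 64 / 117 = 0.55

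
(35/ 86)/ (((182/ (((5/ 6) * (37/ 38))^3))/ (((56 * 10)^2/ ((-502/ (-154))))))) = 2986152640625/ 25984244637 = 114.92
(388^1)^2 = 150544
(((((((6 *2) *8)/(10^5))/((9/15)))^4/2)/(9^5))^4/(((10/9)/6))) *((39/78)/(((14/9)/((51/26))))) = 17/526531434657271430951896995509287080494686961174011230468750000000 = 0.00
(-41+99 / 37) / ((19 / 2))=-2836 / 703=-4.03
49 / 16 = 3.06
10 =10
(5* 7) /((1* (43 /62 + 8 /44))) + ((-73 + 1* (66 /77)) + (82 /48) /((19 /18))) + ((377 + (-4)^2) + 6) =117023993 /317604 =368.46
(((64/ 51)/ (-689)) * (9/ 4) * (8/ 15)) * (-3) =384/ 58565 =0.01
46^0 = 1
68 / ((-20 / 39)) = -663 / 5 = -132.60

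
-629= -629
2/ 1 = 2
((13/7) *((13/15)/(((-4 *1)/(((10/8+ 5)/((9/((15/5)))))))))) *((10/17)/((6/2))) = -4225/25704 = -0.16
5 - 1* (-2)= 7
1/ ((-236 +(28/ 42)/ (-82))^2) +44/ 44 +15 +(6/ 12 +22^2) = 843525554099/ 1685365682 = 500.50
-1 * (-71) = 71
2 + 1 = 3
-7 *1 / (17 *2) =-7 / 34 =-0.21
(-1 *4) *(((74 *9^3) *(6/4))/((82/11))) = -1780218/41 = -43419.95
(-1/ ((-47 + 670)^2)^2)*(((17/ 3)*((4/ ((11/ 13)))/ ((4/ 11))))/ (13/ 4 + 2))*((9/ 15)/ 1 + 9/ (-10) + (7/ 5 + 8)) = -5746/ 6778985428845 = -0.00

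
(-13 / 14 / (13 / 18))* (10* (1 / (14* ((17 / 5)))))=-225 / 833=-0.27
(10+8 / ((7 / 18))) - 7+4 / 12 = 502 / 21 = 23.90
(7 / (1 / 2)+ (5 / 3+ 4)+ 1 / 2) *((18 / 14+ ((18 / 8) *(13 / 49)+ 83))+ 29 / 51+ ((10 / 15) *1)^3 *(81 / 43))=4473280097 / 2578968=1734.52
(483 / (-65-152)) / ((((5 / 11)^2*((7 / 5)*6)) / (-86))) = 119669 / 1085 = 110.29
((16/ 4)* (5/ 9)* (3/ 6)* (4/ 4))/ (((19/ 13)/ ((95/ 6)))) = 325/ 27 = 12.04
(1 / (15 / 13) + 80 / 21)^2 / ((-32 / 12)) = -8.20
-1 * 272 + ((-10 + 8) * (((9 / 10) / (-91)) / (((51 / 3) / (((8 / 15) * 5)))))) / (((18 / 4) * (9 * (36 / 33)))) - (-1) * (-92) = -364.00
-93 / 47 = -1.98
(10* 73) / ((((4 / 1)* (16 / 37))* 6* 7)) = 13505 / 1344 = 10.05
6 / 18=1 / 3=0.33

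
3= 3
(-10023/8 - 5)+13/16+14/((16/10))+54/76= -379271/304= -1247.60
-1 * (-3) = 3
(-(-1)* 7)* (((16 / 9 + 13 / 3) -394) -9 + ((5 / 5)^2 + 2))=-24815 / 9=-2757.22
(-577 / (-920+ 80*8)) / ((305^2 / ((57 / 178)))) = 32889 / 4636366000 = 0.00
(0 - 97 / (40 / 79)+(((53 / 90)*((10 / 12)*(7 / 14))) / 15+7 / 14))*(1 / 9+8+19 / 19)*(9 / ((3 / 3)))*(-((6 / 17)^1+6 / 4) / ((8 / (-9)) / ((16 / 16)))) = -32658.38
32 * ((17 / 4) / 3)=136 / 3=45.33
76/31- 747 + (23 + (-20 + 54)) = -21314/31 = -687.55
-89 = -89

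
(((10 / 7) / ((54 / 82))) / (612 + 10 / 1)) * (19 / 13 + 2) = 1025 / 84903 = 0.01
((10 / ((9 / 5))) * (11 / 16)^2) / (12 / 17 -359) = -51425 / 7016832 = -0.01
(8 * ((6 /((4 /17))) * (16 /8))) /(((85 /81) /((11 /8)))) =2673 /5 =534.60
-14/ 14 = -1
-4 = -4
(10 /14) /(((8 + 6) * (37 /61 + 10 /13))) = 3965 /106918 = 0.04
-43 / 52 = -0.83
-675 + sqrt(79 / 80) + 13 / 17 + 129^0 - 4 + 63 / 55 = -632144 / 935 + sqrt(395) / 20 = -675.10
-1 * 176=-176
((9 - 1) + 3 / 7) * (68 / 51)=236 / 21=11.24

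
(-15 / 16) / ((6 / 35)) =-175 / 32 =-5.47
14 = 14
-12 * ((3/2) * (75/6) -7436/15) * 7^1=200333/5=40066.60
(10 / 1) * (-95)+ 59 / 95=-90191 / 95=-949.38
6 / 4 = 3 / 2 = 1.50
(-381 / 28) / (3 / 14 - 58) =381 / 1618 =0.24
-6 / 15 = -2 / 5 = -0.40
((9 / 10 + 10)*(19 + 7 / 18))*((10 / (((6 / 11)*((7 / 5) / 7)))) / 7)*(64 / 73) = 33476080 / 13797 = 2426.33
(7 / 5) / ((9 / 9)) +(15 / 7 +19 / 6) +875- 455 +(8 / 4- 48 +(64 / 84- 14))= 25723 / 70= 367.47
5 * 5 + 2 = 27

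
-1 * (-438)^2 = -191844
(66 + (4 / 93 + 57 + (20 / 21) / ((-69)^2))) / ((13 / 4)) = 1525445924 / 40292343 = 37.86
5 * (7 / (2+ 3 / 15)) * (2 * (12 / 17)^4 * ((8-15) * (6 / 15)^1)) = -20321280 / 918731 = -22.12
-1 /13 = -0.08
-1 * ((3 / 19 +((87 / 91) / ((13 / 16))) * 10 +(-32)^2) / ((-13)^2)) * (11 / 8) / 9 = -256129247 / 273500136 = -0.94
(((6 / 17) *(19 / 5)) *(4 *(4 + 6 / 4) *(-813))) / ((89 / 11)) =-22429044 / 7565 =-2964.84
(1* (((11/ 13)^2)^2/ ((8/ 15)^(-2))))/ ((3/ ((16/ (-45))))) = -14992384/ 867540375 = -0.02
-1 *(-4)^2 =-16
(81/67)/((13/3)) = 243/871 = 0.28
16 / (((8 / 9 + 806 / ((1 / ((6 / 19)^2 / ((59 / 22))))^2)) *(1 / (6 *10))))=489939193080 / 1022419033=479.20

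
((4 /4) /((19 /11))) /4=11 /76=0.14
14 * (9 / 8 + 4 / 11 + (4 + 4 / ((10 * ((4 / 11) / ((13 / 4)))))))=6979 / 55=126.89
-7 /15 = -0.47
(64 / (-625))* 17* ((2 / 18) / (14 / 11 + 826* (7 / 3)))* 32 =-95744 / 29833125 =-0.00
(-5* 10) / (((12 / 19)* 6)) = -475 / 36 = -13.19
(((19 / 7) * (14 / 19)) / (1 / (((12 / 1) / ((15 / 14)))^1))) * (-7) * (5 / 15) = -784 / 15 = -52.27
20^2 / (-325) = -16 / 13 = -1.23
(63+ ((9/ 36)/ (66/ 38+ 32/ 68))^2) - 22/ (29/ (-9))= 16474181141/ 235883216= 69.84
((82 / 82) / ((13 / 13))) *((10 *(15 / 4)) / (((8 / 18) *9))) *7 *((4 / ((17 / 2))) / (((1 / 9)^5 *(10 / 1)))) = 6200145 / 34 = 182357.21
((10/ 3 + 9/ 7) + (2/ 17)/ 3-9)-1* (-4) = -122/ 357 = -0.34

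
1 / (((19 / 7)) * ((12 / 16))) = 28 / 57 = 0.49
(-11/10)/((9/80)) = -88/9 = -9.78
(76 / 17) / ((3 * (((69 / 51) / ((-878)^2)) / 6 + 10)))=117174368 / 786301703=0.15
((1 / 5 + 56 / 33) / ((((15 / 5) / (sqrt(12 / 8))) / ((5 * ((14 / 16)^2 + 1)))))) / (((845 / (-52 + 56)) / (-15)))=-0.49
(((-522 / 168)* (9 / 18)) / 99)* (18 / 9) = -29 / 924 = -0.03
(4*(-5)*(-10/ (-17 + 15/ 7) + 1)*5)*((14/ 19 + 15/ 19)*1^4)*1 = -63075/ 247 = -255.36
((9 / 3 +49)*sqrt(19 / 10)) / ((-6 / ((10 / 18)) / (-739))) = 9607*sqrt(190) / 27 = 4904.57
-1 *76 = -76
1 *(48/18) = 2.67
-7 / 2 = -3.50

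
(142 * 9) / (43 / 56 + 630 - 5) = 23856 / 11681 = 2.04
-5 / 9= -0.56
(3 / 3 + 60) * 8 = 488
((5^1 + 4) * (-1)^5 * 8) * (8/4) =-144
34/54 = 17/27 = 0.63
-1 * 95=-95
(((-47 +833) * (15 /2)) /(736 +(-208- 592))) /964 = -5895 /61696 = -0.10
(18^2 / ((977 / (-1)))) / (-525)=108 / 170975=0.00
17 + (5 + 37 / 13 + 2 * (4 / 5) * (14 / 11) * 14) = 38149 / 715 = 53.36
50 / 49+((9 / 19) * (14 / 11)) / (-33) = 1.00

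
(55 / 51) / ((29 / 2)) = 110 / 1479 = 0.07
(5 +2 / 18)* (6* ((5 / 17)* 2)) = 920 / 51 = 18.04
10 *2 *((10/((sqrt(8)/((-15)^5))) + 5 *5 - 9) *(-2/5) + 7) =21478380.48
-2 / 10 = -1 / 5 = -0.20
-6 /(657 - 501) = -1 /26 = -0.04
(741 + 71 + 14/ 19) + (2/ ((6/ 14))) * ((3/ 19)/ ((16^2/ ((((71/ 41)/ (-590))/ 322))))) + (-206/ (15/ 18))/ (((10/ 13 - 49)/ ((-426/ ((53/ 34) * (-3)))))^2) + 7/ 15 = -1199262132792488373/ 17476239231418880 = -68.62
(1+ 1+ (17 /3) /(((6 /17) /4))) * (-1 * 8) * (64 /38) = -892.26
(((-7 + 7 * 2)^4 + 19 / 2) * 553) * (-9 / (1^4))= -23994117 / 2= -11997058.50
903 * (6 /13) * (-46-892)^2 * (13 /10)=2383497396 /5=476699479.20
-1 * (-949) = 949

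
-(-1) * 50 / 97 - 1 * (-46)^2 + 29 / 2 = -407591 / 194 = -2100.98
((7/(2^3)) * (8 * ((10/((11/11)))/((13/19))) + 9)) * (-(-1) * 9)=103131/104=991.64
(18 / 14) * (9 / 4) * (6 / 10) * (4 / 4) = 243 / 140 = 1.74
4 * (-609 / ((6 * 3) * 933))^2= 41209 / 7834401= 0.01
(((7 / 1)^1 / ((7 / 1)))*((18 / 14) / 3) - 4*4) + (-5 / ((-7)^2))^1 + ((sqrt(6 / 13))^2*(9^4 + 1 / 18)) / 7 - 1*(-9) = 813940 / 1911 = 425.92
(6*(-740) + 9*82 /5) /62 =-10731 /155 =-69.23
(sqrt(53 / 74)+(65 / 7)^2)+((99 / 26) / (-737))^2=sqrt(3922) / 74+12821036869 / 148693636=87.07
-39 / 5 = -7.80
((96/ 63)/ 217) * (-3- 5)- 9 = -41269/ 4557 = -9.06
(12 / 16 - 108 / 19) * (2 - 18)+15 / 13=19785 / 247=80.10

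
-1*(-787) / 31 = 787 / 31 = 25.39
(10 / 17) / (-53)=-10 / 901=-0.01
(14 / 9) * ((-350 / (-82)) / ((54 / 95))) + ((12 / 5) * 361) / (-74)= -50483 / 1843155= -0.03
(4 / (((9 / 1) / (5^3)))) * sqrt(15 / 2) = 250 * sqrt(30) / 9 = 152.15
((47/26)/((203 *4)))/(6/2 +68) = 0.00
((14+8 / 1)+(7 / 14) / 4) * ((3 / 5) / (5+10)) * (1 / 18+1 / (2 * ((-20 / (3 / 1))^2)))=28379 / 480000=0.06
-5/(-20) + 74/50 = 173/100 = 1.73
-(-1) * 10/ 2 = 5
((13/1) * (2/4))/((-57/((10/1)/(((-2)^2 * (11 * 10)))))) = -13/5016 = -0.00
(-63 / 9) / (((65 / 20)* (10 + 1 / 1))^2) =-112 / 20449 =-0.01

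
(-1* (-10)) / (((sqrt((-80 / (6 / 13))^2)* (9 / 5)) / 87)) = 2.79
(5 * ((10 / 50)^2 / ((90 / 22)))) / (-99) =-1 / 2025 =-0.00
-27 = -27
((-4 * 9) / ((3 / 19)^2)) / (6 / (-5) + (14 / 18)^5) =426333780 / 270259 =1577.50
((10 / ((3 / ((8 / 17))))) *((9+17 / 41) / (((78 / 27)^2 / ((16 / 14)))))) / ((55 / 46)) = 15341184 / 9070061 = 1.69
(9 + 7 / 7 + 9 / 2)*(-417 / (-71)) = 12093 / 142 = 85.16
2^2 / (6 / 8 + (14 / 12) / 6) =72 / 17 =4.24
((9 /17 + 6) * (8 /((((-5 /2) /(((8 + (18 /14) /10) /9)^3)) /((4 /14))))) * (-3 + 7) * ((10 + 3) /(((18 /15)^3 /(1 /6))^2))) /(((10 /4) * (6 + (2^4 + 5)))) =-443049121645 /14056304088456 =-0.03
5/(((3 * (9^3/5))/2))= 50/2187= 0.02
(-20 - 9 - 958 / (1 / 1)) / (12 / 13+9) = -4277 / 43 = -99.47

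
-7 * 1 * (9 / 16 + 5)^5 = -39088416143 / 1048576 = -37277.62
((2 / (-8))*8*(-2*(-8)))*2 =-64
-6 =-6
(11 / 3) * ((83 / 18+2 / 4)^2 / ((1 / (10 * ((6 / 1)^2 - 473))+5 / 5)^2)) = 444499444400 / 4638423123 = 95.83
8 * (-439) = -3512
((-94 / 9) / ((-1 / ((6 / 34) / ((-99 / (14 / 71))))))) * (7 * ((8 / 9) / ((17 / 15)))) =-368480 / 18282429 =-0.02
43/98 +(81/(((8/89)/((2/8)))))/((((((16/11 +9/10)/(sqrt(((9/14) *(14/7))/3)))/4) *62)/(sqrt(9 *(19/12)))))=43/98 +1189485 *sqrt(133)/899248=15.69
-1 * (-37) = 37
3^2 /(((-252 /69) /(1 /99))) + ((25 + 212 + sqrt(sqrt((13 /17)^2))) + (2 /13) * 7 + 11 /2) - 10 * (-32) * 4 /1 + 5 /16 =sqrt(221) /17 + 73218643 /48048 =1524.74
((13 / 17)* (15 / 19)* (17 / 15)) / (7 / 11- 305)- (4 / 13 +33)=-27545855 / 826956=-33.31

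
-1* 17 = -17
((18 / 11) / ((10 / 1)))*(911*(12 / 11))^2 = 1075577616 / 6655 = 161619.48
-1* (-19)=19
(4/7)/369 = 4/2583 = 0.00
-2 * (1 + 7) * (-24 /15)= 25.60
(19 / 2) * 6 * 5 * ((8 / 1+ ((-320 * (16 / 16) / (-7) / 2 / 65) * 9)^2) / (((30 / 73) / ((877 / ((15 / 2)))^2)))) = 170838549.99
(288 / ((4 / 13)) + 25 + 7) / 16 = 121 / 2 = 60.50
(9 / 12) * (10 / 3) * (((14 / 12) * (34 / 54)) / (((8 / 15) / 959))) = 2853025 / 864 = 3302.11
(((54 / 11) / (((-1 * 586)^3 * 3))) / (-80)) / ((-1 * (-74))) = 9 / 6552050623360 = 0.00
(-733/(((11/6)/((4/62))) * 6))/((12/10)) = -3665/1023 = -3.58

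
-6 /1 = -6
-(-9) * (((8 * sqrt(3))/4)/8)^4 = 81/256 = 0.32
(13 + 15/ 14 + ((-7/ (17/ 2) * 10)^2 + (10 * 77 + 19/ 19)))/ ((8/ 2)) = 3450799/ 16184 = 213.22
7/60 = 0.12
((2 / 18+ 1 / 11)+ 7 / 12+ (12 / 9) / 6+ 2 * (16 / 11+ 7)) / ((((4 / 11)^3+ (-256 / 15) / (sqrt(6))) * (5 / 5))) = -1904428075 * sqrt(6) / 1813992064 - 64387125 / 3627984128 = -2.59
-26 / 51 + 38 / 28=605 / 714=0.85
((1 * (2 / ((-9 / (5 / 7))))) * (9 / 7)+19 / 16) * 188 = 36237 / 196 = 184.88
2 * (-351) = -702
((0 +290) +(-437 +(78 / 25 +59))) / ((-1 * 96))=1061 / 1200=0.88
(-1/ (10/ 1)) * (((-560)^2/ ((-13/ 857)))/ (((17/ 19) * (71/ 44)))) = 22467934720/ 15691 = 1431899.48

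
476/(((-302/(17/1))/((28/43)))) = -113288/6493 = -17.45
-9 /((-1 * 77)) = 9 /77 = 0.12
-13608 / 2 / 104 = -1701 / 26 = -65.42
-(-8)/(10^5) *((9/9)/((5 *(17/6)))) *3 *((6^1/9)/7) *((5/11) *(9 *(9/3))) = 81/4090625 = 0.00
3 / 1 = 3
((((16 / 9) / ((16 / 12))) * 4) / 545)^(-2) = 2673225 / 256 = 10442.29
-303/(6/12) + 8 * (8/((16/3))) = -594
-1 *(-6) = 6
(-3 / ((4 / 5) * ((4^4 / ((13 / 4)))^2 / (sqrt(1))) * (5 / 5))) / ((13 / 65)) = -12675 / 4194304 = -0.00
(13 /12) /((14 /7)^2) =13 /48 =0.27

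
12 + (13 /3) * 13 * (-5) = -809 /3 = -269.67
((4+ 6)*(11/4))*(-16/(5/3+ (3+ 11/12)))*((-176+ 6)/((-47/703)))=-631012800/3149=-200385.14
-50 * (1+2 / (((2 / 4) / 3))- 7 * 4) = 750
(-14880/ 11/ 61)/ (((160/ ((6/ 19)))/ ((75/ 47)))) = -41850/ 599203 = -0.07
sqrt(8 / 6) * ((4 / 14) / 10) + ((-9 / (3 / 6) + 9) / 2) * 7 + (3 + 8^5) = 2 * sqrt(3) / 105 + 65479 / 2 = 32739.53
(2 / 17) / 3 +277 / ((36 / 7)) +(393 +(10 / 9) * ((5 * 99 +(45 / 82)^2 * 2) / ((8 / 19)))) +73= 3760655023 / 2057544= 1827.74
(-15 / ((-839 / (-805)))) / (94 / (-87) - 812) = 1050525 / 59349182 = 0.02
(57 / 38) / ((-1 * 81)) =-0.02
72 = 72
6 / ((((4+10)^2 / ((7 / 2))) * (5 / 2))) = 3 / 70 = 0.04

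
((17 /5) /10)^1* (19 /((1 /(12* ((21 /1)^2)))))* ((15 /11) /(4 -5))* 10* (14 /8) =-8973909 /11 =-815809.91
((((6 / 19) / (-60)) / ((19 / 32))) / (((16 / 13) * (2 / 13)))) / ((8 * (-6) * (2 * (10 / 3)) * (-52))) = -13 / 4620800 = -0.00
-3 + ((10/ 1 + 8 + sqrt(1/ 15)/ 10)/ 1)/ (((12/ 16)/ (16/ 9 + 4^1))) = 104* sqrt(15)/ 2025 + 407/ 3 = 135.87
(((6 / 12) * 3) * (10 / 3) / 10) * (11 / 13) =11 / 26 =0.42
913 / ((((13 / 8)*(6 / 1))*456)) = 913 / 4446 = 0.21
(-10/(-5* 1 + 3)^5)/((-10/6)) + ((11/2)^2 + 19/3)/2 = 869/48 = 18.10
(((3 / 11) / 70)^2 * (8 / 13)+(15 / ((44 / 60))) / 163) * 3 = 118251927 / 314088775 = 0.38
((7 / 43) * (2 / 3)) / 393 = 14 / 50697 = 0.00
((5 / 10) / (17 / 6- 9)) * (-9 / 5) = 27 / 185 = 0.15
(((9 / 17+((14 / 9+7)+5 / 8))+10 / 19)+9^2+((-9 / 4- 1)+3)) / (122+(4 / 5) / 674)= 3565421245 / 4780782432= 0.75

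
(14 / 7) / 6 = 1 / 3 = 0.33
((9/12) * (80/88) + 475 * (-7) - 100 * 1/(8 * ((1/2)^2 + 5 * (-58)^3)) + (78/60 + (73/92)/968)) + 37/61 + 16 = -31859650969648459/9635720717920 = -3306.41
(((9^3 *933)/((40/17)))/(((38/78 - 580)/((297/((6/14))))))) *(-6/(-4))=-937512765189/1808080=-518512.88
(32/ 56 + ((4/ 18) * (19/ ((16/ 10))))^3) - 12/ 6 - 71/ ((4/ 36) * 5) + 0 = -181016963/ 1632960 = -110.85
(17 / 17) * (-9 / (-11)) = 0.82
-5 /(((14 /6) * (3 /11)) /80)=-4400 /7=-628.57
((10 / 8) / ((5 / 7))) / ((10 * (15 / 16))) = 14 / 75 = 0.19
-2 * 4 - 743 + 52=-699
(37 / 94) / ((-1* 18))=-37 / 1692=-0.02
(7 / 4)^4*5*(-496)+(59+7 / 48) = -23200.54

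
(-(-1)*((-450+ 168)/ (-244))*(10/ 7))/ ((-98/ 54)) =-0.91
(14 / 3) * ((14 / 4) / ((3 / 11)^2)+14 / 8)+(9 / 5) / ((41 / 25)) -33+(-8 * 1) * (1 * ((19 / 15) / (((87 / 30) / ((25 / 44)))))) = 136924813 / 706266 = 193.87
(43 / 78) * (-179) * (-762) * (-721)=-704791199 / 13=-54214707.62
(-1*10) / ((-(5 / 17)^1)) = 34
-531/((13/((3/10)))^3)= -14337/2197000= -0.01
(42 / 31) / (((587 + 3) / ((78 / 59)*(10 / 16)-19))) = -90069 / 2158220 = -0.04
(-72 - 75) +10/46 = -3376/23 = -146.78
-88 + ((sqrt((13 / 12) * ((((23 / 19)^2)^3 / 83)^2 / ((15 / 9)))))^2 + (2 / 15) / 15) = -1207469296746672917663983 / 13722773829702104816100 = -87.99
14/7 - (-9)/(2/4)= 20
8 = 8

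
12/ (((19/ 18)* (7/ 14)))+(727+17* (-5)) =12630/ 19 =664.74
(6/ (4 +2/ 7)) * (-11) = -77/ 5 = -15.40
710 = 710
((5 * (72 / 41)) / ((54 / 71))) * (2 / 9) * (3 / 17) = 2840 / 6273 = 0.45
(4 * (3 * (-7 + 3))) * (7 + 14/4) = -504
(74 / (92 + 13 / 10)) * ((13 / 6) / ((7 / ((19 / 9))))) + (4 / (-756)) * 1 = 90457 / 176337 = 0.51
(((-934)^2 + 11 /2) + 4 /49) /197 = 85491435 /19306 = 4428.23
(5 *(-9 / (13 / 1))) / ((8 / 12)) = -135 / 26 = -5.19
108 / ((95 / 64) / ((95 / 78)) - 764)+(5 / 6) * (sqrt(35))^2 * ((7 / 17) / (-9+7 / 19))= -625931443 / 408313752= -1.53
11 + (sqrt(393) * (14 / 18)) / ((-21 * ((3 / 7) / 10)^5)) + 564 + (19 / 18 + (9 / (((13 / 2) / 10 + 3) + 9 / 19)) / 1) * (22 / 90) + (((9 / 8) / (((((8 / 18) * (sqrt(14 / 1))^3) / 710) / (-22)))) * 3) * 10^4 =-593071875 * sqrt(14) / 98 - 1680700000 * sqrt(393) / 6561 + 730834913 / 1269270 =-27721291.22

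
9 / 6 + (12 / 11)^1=2.59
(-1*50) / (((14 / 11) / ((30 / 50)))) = -165 / 7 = -23.57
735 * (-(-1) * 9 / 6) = 2205 / 2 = 1102.50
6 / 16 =3 / 8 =0.38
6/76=3/38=0.08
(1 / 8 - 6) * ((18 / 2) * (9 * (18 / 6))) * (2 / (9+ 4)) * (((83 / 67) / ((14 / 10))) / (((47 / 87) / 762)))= -3342709215 / 12194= -274127.38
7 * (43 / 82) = 301 / 82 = 3.67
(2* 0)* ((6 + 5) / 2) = 0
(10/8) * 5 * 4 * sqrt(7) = 25 * sqrt(7) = 66.14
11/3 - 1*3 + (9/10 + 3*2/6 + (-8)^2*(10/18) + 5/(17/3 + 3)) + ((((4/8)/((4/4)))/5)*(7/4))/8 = 38.72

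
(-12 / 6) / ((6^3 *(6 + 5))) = -1 / 1188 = -0.00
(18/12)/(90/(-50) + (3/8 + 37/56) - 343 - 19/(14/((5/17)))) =-3570/819109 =-0.00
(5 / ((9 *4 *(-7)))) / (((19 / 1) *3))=-5 / 14364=-0.00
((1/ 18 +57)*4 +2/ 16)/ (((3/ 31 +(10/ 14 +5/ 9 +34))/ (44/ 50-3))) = -189087941/ 13814200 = -13.69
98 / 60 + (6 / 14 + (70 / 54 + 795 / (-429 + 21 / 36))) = 275459 / 183330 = 1.50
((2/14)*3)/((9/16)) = 16/21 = 0.76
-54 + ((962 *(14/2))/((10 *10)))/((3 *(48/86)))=-49619/3600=-13.78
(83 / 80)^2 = 6889 / 6400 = 1.08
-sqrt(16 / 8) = -sqrt(2) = -1.41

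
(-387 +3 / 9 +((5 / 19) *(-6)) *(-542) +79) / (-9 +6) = -182.71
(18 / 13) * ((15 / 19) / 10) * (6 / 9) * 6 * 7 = 756 / 247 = 3.06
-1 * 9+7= -2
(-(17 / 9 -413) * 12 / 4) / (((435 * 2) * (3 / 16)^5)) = 387973120 / 63423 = 6117.23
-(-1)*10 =10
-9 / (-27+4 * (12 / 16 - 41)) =9 / 188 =0.05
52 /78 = 2 /3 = 0.67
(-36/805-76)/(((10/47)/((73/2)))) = -52508024/4025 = -13045.47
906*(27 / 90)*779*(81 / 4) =85751541 / 20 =4287577.05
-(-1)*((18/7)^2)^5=3570467226624/282475249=12639.93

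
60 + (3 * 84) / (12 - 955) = 56328 / 943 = 59.73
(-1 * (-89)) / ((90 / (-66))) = -979 / 15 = -65.27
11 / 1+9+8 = 28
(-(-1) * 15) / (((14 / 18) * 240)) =9 / 112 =0.08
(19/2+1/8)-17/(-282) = 10925/1128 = 9.69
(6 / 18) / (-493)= -1 / 1479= -0.00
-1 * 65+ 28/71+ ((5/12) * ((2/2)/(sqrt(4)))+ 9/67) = -7336775/114168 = -64.26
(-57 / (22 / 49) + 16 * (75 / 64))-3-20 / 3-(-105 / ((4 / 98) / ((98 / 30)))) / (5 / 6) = 6577777 / 660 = 9966.33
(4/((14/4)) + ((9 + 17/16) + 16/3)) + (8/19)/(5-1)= 16.64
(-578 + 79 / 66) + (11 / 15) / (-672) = -63956041 / 110880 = -576.80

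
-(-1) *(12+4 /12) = 37 /3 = 12.33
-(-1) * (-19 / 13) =-19 / 13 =-1.46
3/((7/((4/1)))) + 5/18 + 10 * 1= 1511/126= 11.99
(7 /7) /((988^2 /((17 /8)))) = 17 /7809152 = 0.00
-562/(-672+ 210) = 281/231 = 1.22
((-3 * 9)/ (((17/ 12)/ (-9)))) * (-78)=-227448/ 17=-13379.29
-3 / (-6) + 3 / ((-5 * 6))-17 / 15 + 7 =94 / 15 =6.27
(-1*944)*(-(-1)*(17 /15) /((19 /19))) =-16048 /15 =-1069.87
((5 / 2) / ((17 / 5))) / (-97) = -25 / 3298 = -0.01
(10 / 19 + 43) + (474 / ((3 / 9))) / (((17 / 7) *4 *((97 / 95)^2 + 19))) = 50.83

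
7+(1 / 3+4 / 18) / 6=383 / 54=7.09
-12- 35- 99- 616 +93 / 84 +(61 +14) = -19205 / 28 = -685.89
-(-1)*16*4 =64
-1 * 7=-7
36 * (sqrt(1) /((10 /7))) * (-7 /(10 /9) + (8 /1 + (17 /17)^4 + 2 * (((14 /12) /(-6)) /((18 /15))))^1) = 8981 /150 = 59.87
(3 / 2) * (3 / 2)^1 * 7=63 / 4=15.75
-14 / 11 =-1.27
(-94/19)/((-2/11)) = 517/19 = 27.21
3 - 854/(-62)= 16.77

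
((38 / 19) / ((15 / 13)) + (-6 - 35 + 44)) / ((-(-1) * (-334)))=-71 / 5010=-0.01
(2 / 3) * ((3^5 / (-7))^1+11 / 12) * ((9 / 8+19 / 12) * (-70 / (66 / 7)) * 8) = 6458725 / 1782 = 3624.42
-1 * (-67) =67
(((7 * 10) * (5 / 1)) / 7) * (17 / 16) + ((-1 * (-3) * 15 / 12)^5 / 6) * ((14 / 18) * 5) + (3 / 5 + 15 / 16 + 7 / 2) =5517459 / 10240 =538.81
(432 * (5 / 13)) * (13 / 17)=2160 / 17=127.06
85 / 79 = 1.08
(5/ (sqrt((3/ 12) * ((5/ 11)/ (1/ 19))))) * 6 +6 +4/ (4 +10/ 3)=72/ 11 +12 * sqrt(1045)/ 19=26.96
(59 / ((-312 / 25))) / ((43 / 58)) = -42775 / 6708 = -6.38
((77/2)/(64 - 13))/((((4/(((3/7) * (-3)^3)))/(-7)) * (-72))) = -231/1088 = -0.21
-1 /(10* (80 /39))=-39 /800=-0.05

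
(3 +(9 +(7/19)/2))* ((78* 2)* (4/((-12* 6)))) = -6019/57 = -105.60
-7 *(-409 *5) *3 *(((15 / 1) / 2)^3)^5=18805353122406005859375 / 32768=573893833081237971.78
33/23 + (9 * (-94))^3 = -13926401895/23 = -605495734.57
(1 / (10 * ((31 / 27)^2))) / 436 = 729 / 4189960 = 0.00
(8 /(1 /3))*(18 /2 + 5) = 336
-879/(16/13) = -11427/16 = -714.19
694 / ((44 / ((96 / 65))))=16656 / 715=23.30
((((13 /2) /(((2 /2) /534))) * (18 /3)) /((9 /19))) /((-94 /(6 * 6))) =-791388 /47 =-16838.04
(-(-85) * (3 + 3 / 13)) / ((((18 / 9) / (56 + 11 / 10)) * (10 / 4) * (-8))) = -392.01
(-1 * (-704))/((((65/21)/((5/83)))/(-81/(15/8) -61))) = -7702464/5395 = -1427.70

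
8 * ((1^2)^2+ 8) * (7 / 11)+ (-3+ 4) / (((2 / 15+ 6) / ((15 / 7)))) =327051 / 7084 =46.17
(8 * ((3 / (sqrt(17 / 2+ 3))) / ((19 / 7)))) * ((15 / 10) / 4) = 63 * sqrt(46) / 437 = 0.98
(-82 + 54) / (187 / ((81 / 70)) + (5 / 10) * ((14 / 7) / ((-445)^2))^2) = -22234281654375 / 128327489795353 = -0.17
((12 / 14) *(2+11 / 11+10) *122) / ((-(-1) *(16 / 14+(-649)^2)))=3172 / 982805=0.00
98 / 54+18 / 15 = 407 / 135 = 3.01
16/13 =1.23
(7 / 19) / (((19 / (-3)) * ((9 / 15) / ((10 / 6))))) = -175 / 1083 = -0.16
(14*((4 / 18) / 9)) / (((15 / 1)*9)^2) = 0.00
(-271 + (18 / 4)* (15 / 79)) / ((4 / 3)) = -128049 / 632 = -202.61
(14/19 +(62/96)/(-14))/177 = 8819/2259936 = 0.00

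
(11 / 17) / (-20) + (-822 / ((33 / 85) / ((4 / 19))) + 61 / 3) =-90695437 / 213180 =-425.44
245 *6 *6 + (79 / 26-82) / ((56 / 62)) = 8732.58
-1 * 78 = -78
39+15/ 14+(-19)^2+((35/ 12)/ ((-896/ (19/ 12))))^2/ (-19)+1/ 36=401.10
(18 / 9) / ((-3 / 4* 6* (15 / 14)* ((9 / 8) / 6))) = -896 / 405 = -2.21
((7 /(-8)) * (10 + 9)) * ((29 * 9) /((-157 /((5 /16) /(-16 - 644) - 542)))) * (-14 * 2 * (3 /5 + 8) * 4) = 797371969611 /55264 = 14428415.78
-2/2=-1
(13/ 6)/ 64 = 13/ 384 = 0.03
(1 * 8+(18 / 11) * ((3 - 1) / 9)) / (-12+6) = -1.39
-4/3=-1.33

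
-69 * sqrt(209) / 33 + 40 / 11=40 / 11- 23 * sqrt(209) / 11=-26.59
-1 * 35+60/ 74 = -1265/ 37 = -34.19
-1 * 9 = -9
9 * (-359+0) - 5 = -3236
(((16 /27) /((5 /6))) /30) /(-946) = -8 /319275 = -0.00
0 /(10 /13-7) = 0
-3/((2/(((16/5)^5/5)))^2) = -824633720832/244140625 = -3377.70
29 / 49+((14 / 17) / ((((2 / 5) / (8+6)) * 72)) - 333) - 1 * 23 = -10645975 / 29988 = -355.01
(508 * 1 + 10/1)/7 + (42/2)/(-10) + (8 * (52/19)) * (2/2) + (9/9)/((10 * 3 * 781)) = 20877311/222585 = 93.79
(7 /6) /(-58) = -0.02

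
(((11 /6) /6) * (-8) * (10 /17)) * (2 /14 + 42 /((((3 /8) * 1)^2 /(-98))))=135223660 /3213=42086.42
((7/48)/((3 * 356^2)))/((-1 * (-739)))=7/13486738176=0.00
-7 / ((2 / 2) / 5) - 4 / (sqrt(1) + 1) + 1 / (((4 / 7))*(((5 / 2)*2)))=-733 / 20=-36.65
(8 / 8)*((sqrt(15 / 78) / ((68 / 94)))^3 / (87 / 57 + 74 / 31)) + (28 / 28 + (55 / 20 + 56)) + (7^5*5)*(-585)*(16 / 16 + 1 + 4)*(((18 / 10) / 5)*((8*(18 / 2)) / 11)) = -30581745659 / 44 + 61151747*sqrt(130) / 12248541344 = -695039674.01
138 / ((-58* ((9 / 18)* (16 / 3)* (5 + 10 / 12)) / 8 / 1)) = -1242 / 1015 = -1.22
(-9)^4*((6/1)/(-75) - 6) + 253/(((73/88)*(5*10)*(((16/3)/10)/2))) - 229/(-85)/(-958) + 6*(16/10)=-1184669634611/29721950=-39858.41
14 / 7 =2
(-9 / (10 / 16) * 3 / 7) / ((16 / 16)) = -216 / 35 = -6.17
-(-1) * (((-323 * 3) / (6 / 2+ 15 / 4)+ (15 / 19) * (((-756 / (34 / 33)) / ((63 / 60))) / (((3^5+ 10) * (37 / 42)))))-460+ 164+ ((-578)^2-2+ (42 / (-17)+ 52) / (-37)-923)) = 823090891489 / 2473857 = 332715.63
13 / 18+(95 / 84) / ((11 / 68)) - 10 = -3169 / 1386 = -2.29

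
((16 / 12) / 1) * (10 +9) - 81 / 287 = 21569 / 861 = 25.05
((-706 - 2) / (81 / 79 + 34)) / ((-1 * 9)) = 18644 / 8301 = 2.25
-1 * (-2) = 2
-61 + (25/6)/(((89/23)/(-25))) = -46949/534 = -87.92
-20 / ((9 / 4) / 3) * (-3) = 80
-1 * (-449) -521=-72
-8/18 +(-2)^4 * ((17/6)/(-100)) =-0.90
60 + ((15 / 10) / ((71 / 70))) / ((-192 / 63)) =270435 / 4544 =59.51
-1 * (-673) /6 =673 /6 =112.17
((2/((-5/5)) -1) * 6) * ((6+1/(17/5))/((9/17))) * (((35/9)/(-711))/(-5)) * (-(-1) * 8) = -11984/6399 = -1.87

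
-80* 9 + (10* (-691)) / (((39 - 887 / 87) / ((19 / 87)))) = -967805 / 1253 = -772.39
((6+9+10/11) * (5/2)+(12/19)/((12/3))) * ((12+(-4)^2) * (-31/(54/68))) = -246292396/5643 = -43645.65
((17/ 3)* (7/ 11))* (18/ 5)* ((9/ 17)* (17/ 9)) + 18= 1704/ 55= 30.98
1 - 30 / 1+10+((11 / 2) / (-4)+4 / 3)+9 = -241 / 24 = -10.04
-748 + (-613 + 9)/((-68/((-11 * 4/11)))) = -13320/17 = -783.53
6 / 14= 3 / 7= 0.43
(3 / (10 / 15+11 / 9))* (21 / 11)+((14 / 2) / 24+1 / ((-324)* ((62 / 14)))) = 12482911 / 3756456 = 3.32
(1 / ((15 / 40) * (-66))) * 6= -8 / 33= -0.24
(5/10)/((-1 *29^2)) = -1/1682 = -0.00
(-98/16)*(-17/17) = 49/8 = 6.12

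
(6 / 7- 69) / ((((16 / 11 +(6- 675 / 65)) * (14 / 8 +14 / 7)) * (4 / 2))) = 45474 / 14665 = 3.10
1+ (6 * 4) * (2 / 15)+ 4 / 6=73 / 15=4.87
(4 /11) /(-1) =-4 /11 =-0.36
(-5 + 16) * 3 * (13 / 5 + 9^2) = 13794 / 5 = 2758.80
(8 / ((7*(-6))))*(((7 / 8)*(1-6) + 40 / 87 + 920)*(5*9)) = -455425 / 58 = -7852.16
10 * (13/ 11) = 130/ 11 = 11.82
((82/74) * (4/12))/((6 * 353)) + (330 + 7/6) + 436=90179695/117549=767.17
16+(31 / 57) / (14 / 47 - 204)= 8730031 / 545718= 16.00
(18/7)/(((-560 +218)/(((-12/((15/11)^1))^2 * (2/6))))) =-1936/9975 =-0.19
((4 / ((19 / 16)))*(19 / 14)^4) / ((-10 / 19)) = -260642 / 12005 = -21.71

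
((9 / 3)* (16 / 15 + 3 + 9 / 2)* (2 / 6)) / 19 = 257 / 570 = 0.45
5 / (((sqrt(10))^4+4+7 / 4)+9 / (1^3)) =20 / 459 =0.04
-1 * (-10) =10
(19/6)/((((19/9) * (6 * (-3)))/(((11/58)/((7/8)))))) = -0.02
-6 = -6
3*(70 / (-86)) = -105 / 43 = -2.44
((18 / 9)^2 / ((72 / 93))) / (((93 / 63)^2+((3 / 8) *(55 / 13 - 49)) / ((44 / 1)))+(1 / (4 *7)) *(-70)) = -5213208 / 708745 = -7.36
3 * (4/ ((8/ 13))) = 39/ 2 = 19.50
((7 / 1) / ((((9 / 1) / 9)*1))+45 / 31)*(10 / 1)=2620 / 31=84.52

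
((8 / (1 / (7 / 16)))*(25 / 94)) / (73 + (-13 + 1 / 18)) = 1575 / 101614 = 0.02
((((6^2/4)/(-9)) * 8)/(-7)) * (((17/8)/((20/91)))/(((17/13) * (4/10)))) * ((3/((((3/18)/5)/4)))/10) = 1521/2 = 760.50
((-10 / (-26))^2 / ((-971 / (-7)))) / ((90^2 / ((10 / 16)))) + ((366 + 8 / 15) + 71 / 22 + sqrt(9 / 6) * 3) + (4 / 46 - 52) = 3 * sqrt(6) / 2 + 171021354885859 / 538060929120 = 321.52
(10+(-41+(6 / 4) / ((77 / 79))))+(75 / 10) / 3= -2076 / 77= -26.96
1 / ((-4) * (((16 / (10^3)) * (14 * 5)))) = -25 / 112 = -0.22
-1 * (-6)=6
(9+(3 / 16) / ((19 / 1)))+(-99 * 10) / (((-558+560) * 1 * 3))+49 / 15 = -696419 / 4560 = -152.72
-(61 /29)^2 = -3721 /841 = -4.42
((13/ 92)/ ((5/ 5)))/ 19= 13/ 1748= 0.01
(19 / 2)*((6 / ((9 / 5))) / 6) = 95 / 18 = 5.28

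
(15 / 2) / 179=15 / 358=0.04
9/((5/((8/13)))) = 72/65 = 1.11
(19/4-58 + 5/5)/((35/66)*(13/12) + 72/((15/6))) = -1.78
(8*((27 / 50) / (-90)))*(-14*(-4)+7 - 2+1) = -372 / 125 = -2.98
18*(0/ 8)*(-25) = 0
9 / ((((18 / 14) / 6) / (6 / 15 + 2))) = 504 / 5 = 100.80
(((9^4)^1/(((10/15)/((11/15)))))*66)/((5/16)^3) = 9755209728/625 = 15608335.56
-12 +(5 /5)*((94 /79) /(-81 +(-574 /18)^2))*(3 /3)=-35929185 /2994416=-12.00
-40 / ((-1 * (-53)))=-40 / 53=-0.75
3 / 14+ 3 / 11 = 75 / 154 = 0.49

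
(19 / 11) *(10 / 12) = 95 / 66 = 1.44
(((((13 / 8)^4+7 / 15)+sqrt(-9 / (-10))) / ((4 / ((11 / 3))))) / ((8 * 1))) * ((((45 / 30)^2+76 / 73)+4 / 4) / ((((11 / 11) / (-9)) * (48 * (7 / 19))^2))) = -324901553383 / 3086336655360 - 710809 * sqrt(10) / 167444480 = -0.12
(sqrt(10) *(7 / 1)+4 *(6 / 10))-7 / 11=97 / 55+7 *sqrt(10)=23.90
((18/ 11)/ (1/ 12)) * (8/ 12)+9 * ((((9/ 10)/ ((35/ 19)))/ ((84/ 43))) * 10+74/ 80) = 189405/ 4312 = 43.93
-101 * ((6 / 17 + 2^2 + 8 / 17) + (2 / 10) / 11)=-457227 / 935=-489.01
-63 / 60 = -1.05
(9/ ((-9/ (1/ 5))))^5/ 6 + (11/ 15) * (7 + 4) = 8.07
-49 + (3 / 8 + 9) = -317 / 8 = -39.62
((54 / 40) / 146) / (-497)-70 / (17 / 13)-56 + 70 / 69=-184725468791 / 1702304520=-108.51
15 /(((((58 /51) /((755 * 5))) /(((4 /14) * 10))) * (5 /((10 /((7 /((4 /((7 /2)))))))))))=462060000 /9947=46452.20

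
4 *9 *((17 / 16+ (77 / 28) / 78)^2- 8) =-2645783 / 10816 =-244.62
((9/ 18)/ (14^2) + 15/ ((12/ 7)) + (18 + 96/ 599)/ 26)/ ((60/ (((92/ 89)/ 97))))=0.00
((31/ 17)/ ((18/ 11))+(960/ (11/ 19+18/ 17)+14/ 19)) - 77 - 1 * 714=-202.99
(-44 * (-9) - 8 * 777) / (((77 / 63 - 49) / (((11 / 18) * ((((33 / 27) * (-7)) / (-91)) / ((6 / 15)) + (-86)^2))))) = 1846677173 / 3354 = 550589.50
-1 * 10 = -10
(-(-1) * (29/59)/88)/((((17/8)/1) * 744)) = 0.00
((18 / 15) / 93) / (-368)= -1 / 28520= -0.00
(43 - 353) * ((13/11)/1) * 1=-4030/11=-366.36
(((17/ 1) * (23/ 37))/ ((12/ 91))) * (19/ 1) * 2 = 676039/ 222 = 3045.22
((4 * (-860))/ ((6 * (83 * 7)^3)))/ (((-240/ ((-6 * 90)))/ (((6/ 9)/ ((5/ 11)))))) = -1892/ 196122941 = -0.00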